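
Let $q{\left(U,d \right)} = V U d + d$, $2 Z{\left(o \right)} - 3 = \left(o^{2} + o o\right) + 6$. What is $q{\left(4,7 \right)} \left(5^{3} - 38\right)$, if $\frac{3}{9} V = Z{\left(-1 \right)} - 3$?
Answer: $18879$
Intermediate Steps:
$Z{\left(o \right)} = \frac{9}{2} + o^{2}$ ($Z{\left(o \right)} = \frac{3}{2} + \frac{\left(o^{2} + o o\right) + 6}{2} = \frac{3}{2} + \frac{\left(o^{2} + o^{2}\right) + 6}{2} = \frac{3}{2} + \frac{2 o^{2} + 6}{2} = \frac{3}{2} + \frac{6 + 2 o^{2}}{2} = \frac{3}{2} + \left(3 + o^{2}\right) = \frac{9}{2} + o^{2}$)
$V = \frac{15}{2}$ ($V = 3 \left(\left(\frac{9}{2} + \left(-1\right)^{2}\right) - 3\right) = 3 \left(\left(\frac{9}{2} + 1\right) - 3\right) = 3 \left(\frac{11}{2} - 3\right) = 3 \cdot \frac{5}{2} = \frac{15}{2} \approx 7.5$)
$q{\left(U,d \right)} = d + \frac{15 U d}{2}$ ($q{\left(U,d \right)} = \frac{15 U}{2} d + d = \frac{15 U d}{2} + d = d + \frac{15 U d}{2}$)
$q{\left(4,7 \right)} \left(5^{3} - 38\right) = \frac{1}{2} \cdot 7 \left(2 + 15 \cdot 4\right) \left(5^{3} - 38\right) = \frac{1}{2} \cdot 7 \left(2 + 60\right) \left(125 - 38\right) = \frac{1}{2} \cdot 7 \cdot 62 \cdot 87 = 217 \cdot 87 = 18879$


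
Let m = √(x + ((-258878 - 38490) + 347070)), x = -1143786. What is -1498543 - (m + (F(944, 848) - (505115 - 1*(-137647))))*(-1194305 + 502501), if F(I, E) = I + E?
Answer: -443427108423 + 1383608*I*√273521 ≈ -4.4343e+11 + 7.2362e+8*I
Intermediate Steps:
F(I, E) = E + I
m = 2*I*√273521 (m = √(-1143786 + ((-258878 - 38490) + 347070)) = √(-1143786 + (-297368 + 347070)) = √(-1143786 + 49702) = √(-1094084) = 2*I*√273521 ≈ 1046.0*I)
-1498543 - (m + (F(944, 848) - (505115 - 1*(-137647))))*(-1194305 + 502501) = -1498543 - (2*I*√273521 + ((848 + 944) - (505115 - 1*(-137647))))*(-1194305 + 502501) = -1498543 - (2*I*√273521 + (1792 - (505115 + 137647)))*(-691804) = -1498543 - (2*I*√273521 + (1792 - 1*642762))*(-691804) = -1498543 - (2*I*√273521 + (1792 - 642762))*(-691804) = -1498543 - (2*I*√273521 - 640970)*(-691804) = -1498543 - (-640970 + 2*I*√273521)*(-691804) = -1498543 - (443425609880 - 1383608*I*√273521) = -1498543 + (-443425609880 + 1383608*I*√273521) = -443427108423 + 1383608*I*√273521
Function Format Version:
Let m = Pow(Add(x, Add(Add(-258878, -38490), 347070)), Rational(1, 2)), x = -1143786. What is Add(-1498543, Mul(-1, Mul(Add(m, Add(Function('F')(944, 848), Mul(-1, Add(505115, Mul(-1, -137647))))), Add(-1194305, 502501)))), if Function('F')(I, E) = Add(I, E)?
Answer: Add(-443427108423, Mul(1383608, I, Pow(273521, Rational(1, 2)))) ≈ Add(-4.4343e+11, Mul(7.2362e+8, I))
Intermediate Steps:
Function('F')(I, E) = Add(E, I)
m = Mul(2, I, Pow(273521, Rational(1, 2))) (m = Pow(Add(-1143786, Add(Add(-258878, -38490), 347070)), Rational(1, 2)) = Pow(Add(-1143786, Add(-297368, 347070)), Rational(1, 2)) = Pow(Add(-1143786, 49702), Rational(1, 2)) = Pow(-1094084, Rational(1, 2)) = Mul(2, I, Pow(273521, Rational(1, 2))) ≈ Mul(1046.0, I))
Add(-1498543, Mul(-1, Mul(Add(m, Add(Function('F')(944, 848), Mul(-1, Add(505115, Mul(-1, -137647))))), Add(-1194305, 502501)))) = Add(-1498543, Mul(-1, Mul(Add(Mul(2, I, Pow(273521, Rational(1, 2))), Add(Add(848, 944), Mul(-1, Add(505115, Mul(-1, -137647))))), Add(-1194305, 502501)))) = Add(-1498543, Mul(-1, Mul(Add(Mul(2, I, Pow(273521, Rational(1, 2))), Add(1792, Mul(-1, Add(505115, 137647)))), -691804))) = Add(-1498543, Mul(-1, Mul(Add(Mul(2, I, Pow(273521, Rational(1, 2))), Add(1792, Mul(-1, 642762))), -691804))) = Add(-1498543, Mul(-1, Mul(Add(Mul(2, I, Pow(273521, Rational(1, 2))), Add(1792, -642762)), -691804))) = Add(-1498543, Mul(-1, Mul(Add(Mul(2, I, Pow(273521, Rational(1, 2))), -640970), -691804))) = Add(-1498543, Mul(-1, Mul(Add(-640970, Mul(2, I, Pow(273521, Rational(1, 2)))), -691804))) = Add(-1498543, Mul(-1, Add(443425609880, Mul(-1383608, I, Pow(273521, Rational(1, 2)))))) = Add(-1498543, Add(-443425609880, Mul(1383608, I, Pow(273521, Rational(1, 2))))) = Add(-443427108423, Mul(1383608, I, Pow(273521, Rational(1, 2))))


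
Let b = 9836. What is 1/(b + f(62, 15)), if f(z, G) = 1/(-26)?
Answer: 26/255735 ≈ 0.00010167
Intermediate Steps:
f(z, G) = -1/26
1/(b + f(62, 15)) = 1/(9836 - 1/26) = 1/(255735/26) = 26/255735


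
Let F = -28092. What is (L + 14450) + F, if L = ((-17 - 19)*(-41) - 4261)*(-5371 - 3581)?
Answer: 24917678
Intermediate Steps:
L = 24931320 (L = (-36*(-41) - 4261)*(-8952) = (1476 - 4261)*(-8952) = -2785*(-8952) = 24931320)
(L + 14450) + F = (24931320 + 14450) - 28092 = 24945770 - 28092 = 24917678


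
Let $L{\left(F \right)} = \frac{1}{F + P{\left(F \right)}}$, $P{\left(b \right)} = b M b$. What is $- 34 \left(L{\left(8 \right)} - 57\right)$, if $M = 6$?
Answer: $\frac{379831}{196} \approx 1937.9$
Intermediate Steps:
$P{\left(b \right)} = 6 b^{2}$ ($P{\left(b \right)} = b 6 b = 6 b b = 6 b^{2}$)
$L{\left(F \right)} = \frac{1}{F + 6 F^{2}}$
$- 34 \left(L{\left(8 \right)} - 57\right) = - 34 \left(\frac{1}{8 \left(1 + 6 \cdot 8\right)} - 57\right) = - 34 \left(\frac{1}{8 \left(1 + 48\right)} - 57\right) = - 34 \left(\frac{1}{8 \cdot 49} - 57\right) = - 34 \left(\frac{1}{8} \cdot \frac{1}{49} - 57\right) = - 34 \left(\frac{1}{392} - 57\right) = \left(-34\right) \left(- \frac{22343}{392}\right) = \frac{379831}{196}$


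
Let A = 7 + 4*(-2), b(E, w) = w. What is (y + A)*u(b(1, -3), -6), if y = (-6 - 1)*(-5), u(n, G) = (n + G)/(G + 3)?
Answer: 102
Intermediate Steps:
u(n, G) = (G + n)/(3 + G)
A = -1 (A = 7 - 8 = -1)
y = 35 (y = -7*(-5) = 35)
(y + A)*u(b(1, -3), -6) = (35 - 1)*((-6 - 3)/(3 - 6)) = 34*(-9/(-3)) = 34*(-⅓*(-9)) = 34*3 = 102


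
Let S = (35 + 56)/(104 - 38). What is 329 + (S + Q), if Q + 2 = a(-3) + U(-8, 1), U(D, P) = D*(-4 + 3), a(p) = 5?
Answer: 22531/66 ≈ 341.38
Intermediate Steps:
U(D, P) = -D (U(D, P) = D*(-1) = -D)
Q = 11 (Q = -2 + (5 - 1*(-8)) = -2 + (5 + 8) = -2 + 13 = 11)
S = 91/66 ≈ 1.3788
329 + (S + Q) = 329 + (91/66 + 11) = 329 + 817/66 = 22531/66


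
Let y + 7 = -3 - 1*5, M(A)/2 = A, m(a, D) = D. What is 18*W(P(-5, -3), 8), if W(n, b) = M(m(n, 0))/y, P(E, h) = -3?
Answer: 0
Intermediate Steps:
M(A) = 2*A
y = -15 (y = -7 + (-3 - 1*5) = -7 + (-3 - 5) = -7 - 8 = -15)
W(n, b) = 0 (W(n, b) = (2*0)/(-15) = 0*(-1/15) = 0)
18*W(P(-5, -3), 8) = 18*0 = 0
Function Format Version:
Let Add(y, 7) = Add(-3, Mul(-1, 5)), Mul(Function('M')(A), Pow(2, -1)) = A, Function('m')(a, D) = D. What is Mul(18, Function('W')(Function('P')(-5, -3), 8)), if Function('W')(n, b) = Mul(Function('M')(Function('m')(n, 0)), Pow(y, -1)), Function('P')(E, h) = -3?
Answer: 0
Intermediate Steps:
Function('M')(A) = Mul(2, A)
y = -15 (y = Add(-7, Add(-3, Mul(-1, 5))) = Add(-7, Add(-3, -5)) = Add(-7, -8) = -15)
Function('W')(n, b) = 0 (Function('W')(n, b) = Mul(Mul(2, 0), Pow(-15, -1)) = Mul(0, Rational(-1, 15)) = 0)
Mul(18, Function('W')(Function('P')(-5, -3), 8)) = Mul(18, 0) = 0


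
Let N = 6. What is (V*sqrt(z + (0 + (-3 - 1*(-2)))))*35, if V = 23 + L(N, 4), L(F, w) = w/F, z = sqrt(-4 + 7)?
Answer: 2485*sqrt(-1 + sqrt(3))/3 ≈ 708.72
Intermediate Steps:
z = sqrt(3) ≈ 1.7320
V = 71/3 (V = 23 + 4/6 = 23 + 4*(1/6) = 23 + 2/3 = 71/3 ≈ 23.667)
(V*sqrt(z + (0 + (-3 - 1*(-2)))))*35 = (71*sqrt(sqrt(3) + (0 + (-3 - 1*(-2))))/3)*35 = (71*sqrt(sqrt(3) + (0 + (-3 + 2)))/3)*35 = (71*sqrt(sqrt(3) + (0 - 1))/3)*35 = (71*sqrt(sqrt(3) - 1)/3)*35 = (71*sqrt(-1 + sqrt(3))/3)*35 = 2485*sqrt(-1 + sqrt(3))/3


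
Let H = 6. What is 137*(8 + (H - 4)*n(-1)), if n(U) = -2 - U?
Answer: 822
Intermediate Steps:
137*(8 + (H - 4)*n(-1)) = 137*(8 + (6 - 4)*(-2 - 1*(-1))) = 137*(8 + 2*(-2 + 1)) = 137*(8 + 2*(-1)) = 137*(8 - 2) = 137*6 = 822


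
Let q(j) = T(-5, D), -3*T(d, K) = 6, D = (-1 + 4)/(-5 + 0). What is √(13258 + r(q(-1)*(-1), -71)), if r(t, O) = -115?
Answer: √13143 ≈ 114.64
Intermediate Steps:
D = -⅗ (D = 3/(-5) = 3*(-⅕) = -⅗ ≈ -0.60000)
T(d, K) = -2 (T(d, K) = -⅓*6 = -2)
q(j) = -2
√(13258 + r(q(-1)*(-1), -71)) = √(13258 - 115) = √13143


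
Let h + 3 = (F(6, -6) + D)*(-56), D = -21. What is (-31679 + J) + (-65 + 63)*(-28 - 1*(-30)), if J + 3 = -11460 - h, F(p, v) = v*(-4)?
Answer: -42975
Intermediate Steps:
F(p, v) = -4*v
h = -171 (h = -3 + (-4*(-6) - 21)*(-56) = -3 + (24 - 21)*(-56) = -3 + 3*(-56) = -3 - 168 = -171)
J = -11292 (J = -3 + (-11460 - 1*(-171)) = -3 + (-11460 + 171) = -3 - 11289 = -11292)
(-31679 + J) + (-65 + 63)*(-28 - 1*(-30)) = (-31679 - 11292) + (-65 + 63)*(-28 - 1*(-30)) = -42971 - 2*(-28 + 30) = -42971 - 2*2 = -42971 - 4 = -42975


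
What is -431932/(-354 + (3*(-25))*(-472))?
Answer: -215966/17523 ≈ -12.325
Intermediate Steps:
-431932/(-354 + (3*(-25))*(-472)) = -431932/(-354 - 75*(-472)) = -431932/(-354 + 35400) = -431932/35046 = -431932*1/35046 = -215966/17523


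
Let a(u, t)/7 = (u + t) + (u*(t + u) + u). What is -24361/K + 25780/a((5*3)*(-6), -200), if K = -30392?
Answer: 129236505/136794392 ≈ 0.94475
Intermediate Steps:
a(u, t) = 7*t + 14*u + 7*u*(t + u) (a(u, t) = 7*((u + t) + (u*(t + u) + u)) = 7*((t + u) + (u + u*(t + u))) = 7*(t + 2*u + u*(t + u)) = 7*t + 14*u + 7*u*(t + u))
-24361/K + 25780/a((5*3)*(-6), -200) = -24361/(-30392) + 25780/(7*(-200) + 7*((5*3)*(-6))² + 14*((5*3)*(-6)) + 7*(-200)*((5*3)*(-6))) = -24361*(-1/30392) + 25780/(-1400 + 7*(15*(-6))² + 14*(15*(-6)) + 7*(-200)*(15*(-6))) = 24361/30392 + 25780/(-1400 + 7*(-90)² + 14*(-90) + 7*(-200)*(-90)) = 24361/30392 + 25780/(-1400 + 7*8100 - 1260 + 126000) = 24361/30392 + 25780/(-1400 + 56700 - 1260 + 126000) = 24361/30392 + 25780/180040 = 24361/30392 + 25780*(1/180040) = 24361/30392 + 1289/9002 = 129236505/136794392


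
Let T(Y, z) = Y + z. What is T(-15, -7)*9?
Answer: -198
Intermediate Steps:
T(-15, -7)*9 = (-15 - 7)*9 = -22*9 = -198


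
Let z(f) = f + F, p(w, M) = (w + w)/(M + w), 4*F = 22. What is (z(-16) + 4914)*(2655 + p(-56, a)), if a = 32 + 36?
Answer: 25946053/2 ≈ 1.2973e+7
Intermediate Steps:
F = 11/2 (F = (¼)*22 = 11/2 ≈ 5.5000)
a = 68
p(w, M) = 2*w/(M + w) (p(w, M) = (2*w)/(M + w) = 2*w/(M + w))
z(f) = 11/2 + f (z(f) = f + 11/2 = 11/2 + f)
(z(-16) + 4914)*(2655 + p(-56, a)) = ((11/2 - 16) + 4914)*(2655 + 2*(-56)/(68 - 56)) = (-21/2 + 4914)*(2655 + 2*(-56)/12) = 9807*(2655 + 2*(-56)*(1/12))/2 = 9807*(2655 - 28/3)/2 = (9807/2)*(7937/3) = 25946053/2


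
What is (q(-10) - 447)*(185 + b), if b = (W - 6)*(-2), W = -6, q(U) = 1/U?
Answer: -934439/10 ≈ -93444.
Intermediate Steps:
b = 24 (b = (-6 - 6)*(-2) = -12*(-2) = 24)
(q(-10) - 447)*(185 + b) = (1/(-10) - 447)*(185 + 24) = (-⅒ - 447)*209 = -4471/10*209 = -934439/10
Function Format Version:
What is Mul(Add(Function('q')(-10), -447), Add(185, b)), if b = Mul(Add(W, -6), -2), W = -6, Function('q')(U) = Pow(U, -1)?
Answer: Rational(-934439, 10) ≈ -93444.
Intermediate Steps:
b = 24 (b = Mul(Add(-6, -6), -2) = Mul(-12, -2) = 24)
Mul(Add(Function('q')(-10), -447), Add(185, b)) = Mul(Add(Pow(-10, -1), -447), Add(185, 24)) = Mul(Add(Rational(-1, 10), -447), 209) = Mul(Rational(-4471, 10), 209) = Rational(-934439, 10)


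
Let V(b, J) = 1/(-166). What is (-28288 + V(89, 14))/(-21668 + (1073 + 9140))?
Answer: 4695809/1901530 ≈ 2.4695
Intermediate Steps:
V(b, J) = -1/166
(-28288 + V(89, 14))/(-21668 + (1073 + 9140)) = (-28288 - 1/166)/(-21668 + (1073 + 9140)) = -4695809/(166*(-21668 + 10213)) = -4695809/166/(-11455) = -4695809/166*(-1/11455) = 4695809/1901530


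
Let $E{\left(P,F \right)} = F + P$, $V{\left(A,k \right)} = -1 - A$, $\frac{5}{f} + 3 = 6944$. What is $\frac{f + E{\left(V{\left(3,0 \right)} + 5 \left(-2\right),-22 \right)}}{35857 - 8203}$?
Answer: $- \frac{249871}{191946414} \approx -0.0013018$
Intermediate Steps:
$f = \frac{5}{6941}$ ($f = \frac{5}{-3 + 6944} = \frac{5}{6941} \approx 0.00072036$)
$\frac{f + E{\left(V{\left(3,0 \right)} + 5 \left(-2\right),-22 \right)}}{35857 - 8203} = \frac{\frac{5}{6941} + \left(-22 + \left(\left(-1 - 3\right) + 5 \left(-2\right)\right)\right)}{35857 - 8203} = \frac{\frac{5}{6941} - 36}{27654} = \left(\frac{5}{6941} - 36\right) \frac{1}{27654} = \left(- \frac{249871}{6941}\right) \frac{1}{27654} = - \frac{249871}{191946414}$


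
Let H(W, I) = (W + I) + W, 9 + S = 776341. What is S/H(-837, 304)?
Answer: -388166/685 ≈ -566.67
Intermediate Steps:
S = 776332 (S = -9 + 776341 = 776332)
H(W, I) = I + 2*W (H(W, I) = (I + W) + W = I + 2*W)
S/H(-837, 304) = 776332/(304 + 2*(-837)) = 776332/(304 - 1674) = 776332/(-1370) = 776332*(-1/1370) = -388166/685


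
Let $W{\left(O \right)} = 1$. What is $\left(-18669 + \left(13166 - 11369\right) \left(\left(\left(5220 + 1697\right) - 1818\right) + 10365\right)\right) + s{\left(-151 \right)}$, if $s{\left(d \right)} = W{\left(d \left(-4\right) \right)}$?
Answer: $27770140$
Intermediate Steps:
$s{\left(d \right)} = 1$
$\left(-18669 + \left(13166 - 11369\right) \left(\left(\left(5220 + 1697\right) - 1818\right) + 10365\right)\right) + s{\left(-151 \right)} = \left(-18669 + \left(13166 - 11369\right) \left(\left(\left(5220 + 1697\right) - 1818\right) + 10365\right)\right) + 1 = \left(-18669 + 1797 \left(\left(6917 - 1818\right) + 10365\right)\right) + 1 = \left(-18669 + 1797 \left(5099 + 10365\right)\right) + 1 = \left(-18669 + 1797 \cdot 15464\right) + 1 = \left(-18669 + 27788808\right) + 1 = 27770139 + 1 = 27770140$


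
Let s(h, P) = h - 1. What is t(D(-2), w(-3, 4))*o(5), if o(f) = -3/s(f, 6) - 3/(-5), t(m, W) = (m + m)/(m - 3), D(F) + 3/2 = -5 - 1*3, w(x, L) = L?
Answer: -57/250 ≈ -0.22800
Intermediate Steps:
s(h, P) = -1 + h
D(F) = -19/2 (D(F) = -3/2 + (-5 - 1*3) = -3/2 + (-5 - 3) = -3/2 - 8 = -19/2)
t(m, W) = 2*m/(-3 + m) (t(m, W) = (2*m)/(-3 + m) = 2*m/(-3 + m))
o(f) = ⅗ - 3/(-1 + f) (o(f) = -3/(-1 + f) - 3/(-5) = -3/(-1 + f) - 3*(-⅕) = -3/(-1 + f) + ⅗ = ⅗ - 3/(-1 + f))
t(D(-2), w(-3, 4))*o(5) = (2*(-19/2)/(-3 - 19/2))*(3*(-6 + 5)/(5*(-1 + 5))) = (2*(-19/2)/(-25/2))*((⅗)*(-1)/4) = (2*(-19/2)*(-2/25))*((⅗)*(¼)*(-1)) = (38/25)*(-3/20) = -57/250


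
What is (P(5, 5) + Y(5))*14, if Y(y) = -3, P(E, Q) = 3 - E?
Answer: -70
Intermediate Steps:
(P(5, 5) + Y(5))*14 = ((3 - 1*5) - 3)*14 = ((3 - 5) - 3)*14 = (-2 - 3)*14 = -5*14 = -70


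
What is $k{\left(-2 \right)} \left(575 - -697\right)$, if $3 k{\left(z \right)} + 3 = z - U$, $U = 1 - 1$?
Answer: $-2120$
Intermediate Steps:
$U = 0$ ($U = 1 - 1 = 0$)
$k{\left(z \right)} = -1 + \frac{z}{3}$ ($k{\left(z \right)} = -1 + \frac{z - 0}{3} = -1 + \frac{z + 0}{3} = -1 + \frac{z}{3}$)
$k{\left(-2 \right)} \left(575 - -697\right) = \left(-1 + \frac{1}{3} \left(-2\right)\right) \left(575 - -697\right) = \left(-1 - \frac{2}{3}\right) \left(575 + 697\right) = \left(- \frac{5}{3}\right) 1272 = -2120$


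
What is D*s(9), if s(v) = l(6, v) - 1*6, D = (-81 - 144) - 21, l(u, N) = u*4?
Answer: -4428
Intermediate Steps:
l(u, N) = 4*u
D = -246 (D = -225 - 21 = -246)
s(v) = 18 (s(v) = 4*6 - 1*6 = 24 - 6 = 18)
D*s(9) = -246*18 = -4428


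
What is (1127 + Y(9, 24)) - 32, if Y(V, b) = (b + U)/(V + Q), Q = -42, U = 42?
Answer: 1093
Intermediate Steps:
Y(V, b) = (42 + b)/(-42 + V) (Y(V, b) = (b + 42)/(V - 42) = (42 + b)/(-42 + V))
(1127 + Y(9, 24)) - 32 = (1127 + (42 + 24)/(-42 + 9)) - 32 = (1127 + 66/(-33)) - 32 = (1127 - 1/33*66) - 32 = (1127 - 2) - 32 = 1125 - 32 = 1093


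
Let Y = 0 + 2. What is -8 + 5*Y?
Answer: 2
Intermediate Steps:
Y = 2
-8 + 5*Y = -8 + 5*2 = -8 + 10 = 2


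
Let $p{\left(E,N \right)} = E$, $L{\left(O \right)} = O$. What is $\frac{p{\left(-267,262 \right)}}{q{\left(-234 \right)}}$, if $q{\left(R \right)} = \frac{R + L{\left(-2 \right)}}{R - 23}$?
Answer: $- \frac{68619}{236} \approx -290.76$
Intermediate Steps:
$q{\left(R \right)} = \frac{-2 + R}{-23 + R}$ ($q{\left(R \right)} = \frac{R - 2}{R - 23} = \frac{-2 + R}{R - 23} = \frac{-2 + R}{-23 + R}$)
$\frac{p{\left(-267,262 \right)}}{q{\left(-234 \right)}} = - \frac{267}{\frac{1}{-23 - 234} \left(-2 - 234\right)} = - \frac{267}{\frac{1}{-257} \left(-236\right)} = - \frac{267}{\left(- \frac{1}{257}\right) \left(-236\right)} = - \frac{267}{\frac{236}{257}} = \left(-267\right) \frac{257}{236} = - \frac{68619}{236}$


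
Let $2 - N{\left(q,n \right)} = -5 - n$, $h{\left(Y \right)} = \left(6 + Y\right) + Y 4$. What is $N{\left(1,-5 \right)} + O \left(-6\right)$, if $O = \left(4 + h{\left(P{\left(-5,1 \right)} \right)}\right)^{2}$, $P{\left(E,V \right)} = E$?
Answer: $-1348$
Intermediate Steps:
$h{\left(Y \right)} = 6 + 5 Y$ ($h{\left(Y \right)} = \left(6 + Y\right) + 4 Y = 6 + 5 Y$)
$N{\left(q,n \right)} = 7 + n$ ($N{\left(q,n \right)} = 2 - \left(-5 - n\right) = 2 + \left(5 + n\right) = 7 + n$)
$O = 225$ ($O = \left(4 + \left(6 + 5 \left(-5\right)\right)\right)^{2} = \left(4 + \left(6 - 25\right)\right)^{2} = \left(4 - 19\right)^{2} = \left(-15\right)^{2} = 225$)
$N{\left(1,-5 \right)} + O \left(-6\right) = \left(7 - 5\right) + 225 \left(-6\right) = 2 - 1350 = -1348$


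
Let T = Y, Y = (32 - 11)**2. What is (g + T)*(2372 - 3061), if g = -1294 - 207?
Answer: 730340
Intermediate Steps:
Y = 441 (Y = 21**2 = 441)
g = -1501
T = 441
(g + T)*(2372 - 3061) = (-1501 + 441)*(2372 - 3061) = -1060*(-689) = 730340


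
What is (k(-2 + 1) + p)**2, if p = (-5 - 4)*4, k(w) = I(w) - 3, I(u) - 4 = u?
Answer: 1296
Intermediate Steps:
I(u) = 4 + u
k(w) = 1 + w (k(w) = (4 + w) - 3 = 1 + w)
p = -36 (p = -9*4 = -36)
(k(-2 + 1) + p)**2 = ((1 + (-2 + 1)) - 36)**2 = ((1 - 1) - 36)**2 = (0 - 36)**2 = (-36)**2 = 1296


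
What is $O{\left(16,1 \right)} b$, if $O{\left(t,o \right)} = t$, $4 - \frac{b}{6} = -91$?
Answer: $9120$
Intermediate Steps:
$b = 570$ ($b = 24 - -546 = 24 + 546 = 570$)
$O{\left(16,1 \right)} b = 16 \cdot 570 = 9120$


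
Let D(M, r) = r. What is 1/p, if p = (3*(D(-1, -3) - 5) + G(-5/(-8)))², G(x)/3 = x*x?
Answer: 4096/2134521 ≈ 0.0019189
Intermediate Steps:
G(x) = 3*x² (G(x) = 3*(x*x) = 3*x²)
p = 2134521/4096 (p = (3*(-3 - 5) + 3*(-5/(-8))²)² = (3*(-8) + 3*(-5*(-⅛))²)² = (-24 + 3*(5/8)²)² = (-24 + 3*(25/64))² = (-24 + 75/64)² = (-1461/64)² = 2134521/4096 ≈ 521.12)
1/p = 1/(2134521/4096) = 4096/2134521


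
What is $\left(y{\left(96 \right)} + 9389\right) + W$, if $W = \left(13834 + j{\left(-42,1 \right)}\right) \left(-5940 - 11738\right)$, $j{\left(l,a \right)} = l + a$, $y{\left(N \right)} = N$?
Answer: $-243823169$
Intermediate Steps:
$j{\left(l,a \right)} = a + l$
$W = -243832654$ ($W = \left(13834 + \left(1 - 42\right)\right) \left(-5940 - 11738\right) = \left(13834 - 41\right) \left(-17678\right) = 13793 \left(-17678\right) = -243832654$)
$\left(y{\left(96 \right)} + 9389\right) + W = \left(96 + 9389\right) - 243832654 = 9485 - 243832654 = -243823169$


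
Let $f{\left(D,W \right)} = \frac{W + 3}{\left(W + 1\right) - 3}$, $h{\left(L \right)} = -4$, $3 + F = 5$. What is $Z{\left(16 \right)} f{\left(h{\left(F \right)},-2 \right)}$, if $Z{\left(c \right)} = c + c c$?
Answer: $-68$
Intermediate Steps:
$F = 2$ ($F = -3 + 5 = 2$)
$Z{\left(c \right)} = c + c^{2}$
$f{\left(D,W \right)} = \frac{3 + W}{-2 + W}$ ($f{\left(D,W \right)} = \frac{3 + W}{\left(1 + W\right) - 3} = \frac{3 + W}{-2 + W}$)
$Z{\left(16 \right)} f{\left(h{\left(F \right)},-2 \right)} = 16 \left(1 + 16\right) \frac{3 - 2}{-2 - 2} = 16 \cdot 17 \frac{1}{-4} \cdot 1 = 272 \left(\left(- \frac{1}{4}\right) 1\right) = 272 \left(- \frac{1}{4}\right) = -68$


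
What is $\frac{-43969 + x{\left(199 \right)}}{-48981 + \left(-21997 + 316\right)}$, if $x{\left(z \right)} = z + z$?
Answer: $\frac{43571}{70662} \approx 0.61661$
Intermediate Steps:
$x{\left(z \right)} = 2 z$
$\frac{-43969 + x{\left(199 \right)}}{-48981 + \left(-21997 + 316\right)} = \frac{-43969 + 2 \cdot 199}{-48981 + \left(-21997 + 316\right)} = \frac{-43969 + 398}{-48981 - 21681} = - \frac{43571}{-70662} = \left(-43571\right) \left(- \frac{1}{70662}\right) = \frac{43571}{70662}$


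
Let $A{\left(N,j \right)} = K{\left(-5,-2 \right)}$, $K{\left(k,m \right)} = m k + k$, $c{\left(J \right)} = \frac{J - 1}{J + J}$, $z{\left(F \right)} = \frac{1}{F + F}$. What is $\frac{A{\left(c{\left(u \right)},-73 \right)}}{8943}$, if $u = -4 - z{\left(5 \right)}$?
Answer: $\frac{5}{8943} \approx 0.0005591$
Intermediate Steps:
$z{\left(F \right)} = \frac{1}{2 F}$
$u = - \frac{41}{10}$ ($u = -4 - \frac{1}{2 \cdot 5} = -4 - \frac{1}{2} \cdot \frac{1}{5} = -4 - \frac{1}{10} = - \frac{41}{10} \approx -4.1$)
$c{\left(J \right)} = \frac{-1 + J}{2 J}$
$K{\left(k,m \right)} = k + k m$ ($K{\left(k,m \right)} = k m + k = k + k m$)
$A{\left(N,j \right)} = 5$ ($A{\left(N,j \right)} = - 5 \left(1 - 2\right) = \left(-5\right) \left(-1\right) = 5$)
$\frac{A{\left(c{\left(u \right)},-73 \right)}}{8943} = \frac{5}{8943}$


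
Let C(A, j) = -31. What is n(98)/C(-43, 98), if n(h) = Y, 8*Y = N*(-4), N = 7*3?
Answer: 21/62 ≈ 0.33871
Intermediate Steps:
N = 21
Y = -21/2 (Y = (21*(-4))/8 = (⅛)*(-84) = -21/2 ≈ -10.500)
n(h) = -21/2
n(98)/C(-43, 98) = -21/2/(-31) = -21/2*(-1/31) = 21/62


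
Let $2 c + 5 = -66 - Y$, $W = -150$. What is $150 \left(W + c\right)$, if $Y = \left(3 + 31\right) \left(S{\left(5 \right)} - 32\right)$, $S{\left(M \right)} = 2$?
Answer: $48675$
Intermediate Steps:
$Y = -1020$ ($Y = \left(3 + 31\right) \left(2 - 32\right) = 34 \left(-30\right) = -1020$)
$c = \frac{949}{2}$ ($c = - \frac{5}{2} + \frac{-66 - -1020}{2} = - \frac{5}{2} + \frac{-66 + 1020}{2} = - \frac{5}{2} + \frac{1}{2} \cdot 954 = - \frac{5}{2} + 477 = \frac{949}{2} \approx 474.5$)
$150 \left(W + c\right) = 150 \left(-150 + \frac{949}{2}\right) = 150 \cdot \frac{649}{2} = 48675$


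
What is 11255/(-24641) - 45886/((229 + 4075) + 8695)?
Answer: -1276980671/320308359 ≈ -3.9867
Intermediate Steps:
11255/(-24641) - 45886/((229 + 4075) + 8695) = 11255*(-1/24641) - 45886/(4304 + 8695) = -11255/24641 - 45886/12999 = -1276980671/320308359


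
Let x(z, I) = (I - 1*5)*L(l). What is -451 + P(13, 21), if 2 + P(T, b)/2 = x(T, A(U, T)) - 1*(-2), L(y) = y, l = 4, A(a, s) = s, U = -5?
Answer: -387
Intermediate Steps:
x(z, I) = -20 + 4*I (x(z, I) = (I - 1*5)*4 = (I - 5)*4 = (-5 + I)*4 = -20 + 4*I)
P(T, b) = -40 + 8*T (P(T, b) = -4 + 2*((-20 + 4*T) - 1*(-2)) = -4 + 2*((-20 + 4*T) + 2) = -4 + 2*(-18 + 4*T) = -4 + (-36 + 8*T) = -40 + 8*T)
-451 + P(13, 21) = -451 + (-40 + 8*13) = -451 + (-40 + 104) = -451 + 64 = -387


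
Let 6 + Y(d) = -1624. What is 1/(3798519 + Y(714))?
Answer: 1/3796889 ≈ 2.6337e-7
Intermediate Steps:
Y(d) = -1630 (Y(d) = -6 - 1624 = -1630)
1/(3798519 + Y(714)) = 1/(3798519 - 1630) = 1/3796889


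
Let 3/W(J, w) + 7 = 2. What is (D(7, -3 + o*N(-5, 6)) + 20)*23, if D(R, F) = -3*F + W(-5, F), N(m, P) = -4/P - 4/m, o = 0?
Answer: 3266/5 ≈ 653.20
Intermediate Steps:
W(J, w) = -⅗ (W(J, w) = 3/(-7 + 2) = 3/(-5) = 3*(-⅕) = -⅗)
D(R, F) = -⅗ - 3*F (D(R, F) = -3*F - ⅗ = -⅗ - 3*F)
(D(7, -3 + o*N(-5, 6)) + 20)*23 = ((-⅗ - 3*(-3 + 0*(-4/6 - 4/(-5)))) + 20)*23 = ((-⅗ - 3*(-3 + 0*(-4*⅙ - 4*(-⅕)))) + 20)*23 = ((-⅗ - 3*(-3 + 0*(-⅔ + ⅘))) + 20)*23 = ((-⅗ - 3*(-3 + 0*(2/15))) + 20)*23 = ((-⅗ - 3*(-3 + 0)) + 20)*23 = ((-⅗ - 3*(-3)) + 20)*23 = ((-⅗ + 9) + 20)*23 = (42/5 + 20)*23 = (142/5)*23 = 3266/5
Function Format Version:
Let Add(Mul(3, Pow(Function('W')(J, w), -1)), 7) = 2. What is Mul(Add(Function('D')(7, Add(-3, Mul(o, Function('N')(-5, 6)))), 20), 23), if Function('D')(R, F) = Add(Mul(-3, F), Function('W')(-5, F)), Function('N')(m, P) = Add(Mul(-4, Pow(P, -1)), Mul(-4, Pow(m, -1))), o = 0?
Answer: Rational(3266, 5) ≈ 653.20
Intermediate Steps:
Function('W')(J, w) = Rational(-3, 5) (Function('W')(J, w) = Mul(3, Pow(Add(-7, 2), -1)) = Mul(3, Pow(-5, -1)) = Mul(3, Rational(-1, 5)) = Rational(-3, 5))
Function('D')(R, F) = Add(Rational(-3, 5), Mul(-3, F)) (Function('D')(R, F) = Add(Mul(-3, F), Rational(-3, 5)) = Add(Rational(-3, 5), Mul(-3, F)))
Mul(Add(Function('D')(7, Add(-3, Mul(o, Function('N')(-5, 6)))), 20), 23) = Mul(Add(Add(Rational(-3, 5), Mul(-3, Add(-3, Mul(0, Add(Mul(-4, Pow(6, -1)), Mul(-4, Pow(-5, -1))))))), 20), 23) = Mul(Add(Add(Rational(-3, 5), Mul(-3, Add(-3, Mul(0, Add(Mul(-4, Rational(1, 6)), Mul(-4, Rational(-1, 5))))))), 20), 23) = Mul(Add(Add(Rational(-3, 5), Mul(-3, Add(-3, Mul(0, Add(Rational(-2, 3), Rational(4, 5)))))), 20), 23) = Mul(Add(Add(Rational(-3, 5), Mul(-3, Add(-3, Mul(0, Rational(2, 15))))), 20), 23) = Mul(Add(Add(Rational(-3, 5), Mul(-3, Add(-3, 0))), 20), 23) = Mul(Add(Add(Rational(-3, 5), Mul(-3, -3)), 20), 23) = Mul(Add(Add(Rational(-3, 5), 9), 20), 23) = Mul(Add(Rational(42, 5), 20), 23) = Mul(Rational(142, 5), 23) = Rational(3266, 5)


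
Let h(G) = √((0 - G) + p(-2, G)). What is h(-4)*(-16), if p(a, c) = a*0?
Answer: -32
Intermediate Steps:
p(a, c) = 0
h(G) = √(-G) (h(G) = √((0 - G) + 0) = √(-G + 0) = √(-G))
h(-4)*(-16) = √(-1*(-4))*(-16) = √4*(-16) = 2*(-16) = -32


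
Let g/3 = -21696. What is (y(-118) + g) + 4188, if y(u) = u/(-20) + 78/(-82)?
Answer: -24966971/410 ≈ -60895.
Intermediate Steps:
g = -65088 (g = 3*(-21696) = -65088)
y(u) = -39/41 - u/20 (y(u) = u*(-1/20) + 78*(-1/82) = -u/20 - 39/41 = -39/41 - u/20)
(y(-118) + g) + 4188 = ((-39/41 - 1/20*(-118)) - 65088) + 4188 = ((-39/41 + 59/10) - 65088) + 4188 = (2029/410 - 65088) + 4188 = -26684051/410 + 4188 = -24966971/410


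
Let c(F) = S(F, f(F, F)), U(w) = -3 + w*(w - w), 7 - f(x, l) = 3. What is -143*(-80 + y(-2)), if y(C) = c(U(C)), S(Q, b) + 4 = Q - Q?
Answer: 12012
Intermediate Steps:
f(x, l) = 4 (f(x, l) = 7 - 1*3 = 7 - 3 = 4)
U(w) = -3 (U(w) = -3 + w*0 = -3 + 0 = -3)
S(Q, b) = -4 (S(Q, b) = -4 + (Q - Q) = -4 + 0 = -4)
c(F) = -4
y(C) = -4
-143*(-80 + y(-2)) = -143*(-80 - 4) = -143*(-84) = 12012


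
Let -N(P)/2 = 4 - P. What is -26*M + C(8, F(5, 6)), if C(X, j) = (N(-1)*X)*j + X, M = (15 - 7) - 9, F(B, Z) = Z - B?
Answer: -46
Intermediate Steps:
N(P) = -8 + 2*P (N(P) = -2*(4 - P) = -8 + 2*P)
M = -1 (M = 8 - 9 = -1)
C(X, j) = X - 10*X*j (C(X, j) = ((-8 + 2*(-1))*X)*j + X = ((-8 - 2)*X)*j + X = (-10*X)*j + X = -10*X*j + X = X - 10*X*j)
-26*M + C(8, F(5, 6)) = -26*(-1) + 8*(1 - 10*(6 - 1*5)) = 26 + 8*(1 - 10*(6 - 5)) = 26 + 8*(1 - 10*1) = 26 + 8*(1 - 10) = 26 + 8*(-9) = 26 - 72 = -46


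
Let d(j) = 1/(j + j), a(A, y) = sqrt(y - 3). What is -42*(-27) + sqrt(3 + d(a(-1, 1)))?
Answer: 1134 + sqrt(12 - I*sqrt(2))/2 ≈ 1135.7 - 0.10189*I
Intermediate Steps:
a(A, y) = sqrt(-3 + y)
d(j) = 1/(2*j)
-42*(-27) + sqrt(3 + d(a(-1, 1))) = -42*(-27) + sqrt(3 + 1/(2*(sqrt(-3 + 1)))) = 1134 + sqrt(3 + 1/(2*(sqrt(-2)))) = 1134 + sqrt(3 + 1/(2*((I*sqrt(2))))) = 1134 + sqrt(3 + (-I*sqrt(2)/2)/2) = 1134 + sqrt(3 - I*sqrt(2)/4)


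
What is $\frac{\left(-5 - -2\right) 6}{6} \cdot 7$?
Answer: $-21$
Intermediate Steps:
$\frac{\left(-5 - -2\right) 6}{6} \cdot 7 = \left(-5 + 2\right) 6 \cdot \frac{1}{6} \cdot 7 = \left(-3\right) 6 \cdot \frac{1}{6} \cdot 7 = \left(-18\right) \frac{1}{6} \cdot 7 = \left(-3\right) 7 = -21$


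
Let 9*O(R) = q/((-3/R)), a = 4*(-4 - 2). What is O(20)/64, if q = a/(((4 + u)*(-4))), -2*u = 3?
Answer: -1/36 ≈ -0.027778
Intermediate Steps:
u = -3/2 (u = -½*3 = -3/2 ≈ -1.5000)
a = -24 (a = 4*(-6) = -24)
q = 12/5 (q = -24*(-1/(4*(4 - 3/2))) = -24/((5/2)*(-4)) = -24/(-10) = -24*(-⅒) = 12/5 ≈ 2.4000)
O(R) = -4*R/45 (O(R) = (12/(5*((-3/R))))/9 = (12*(-R/3)/5)/9 = (-4*R/5)/9 = -4*R/45)
O(20)/64 = -4/45*20/64 = -16/9*1/64 = -1/36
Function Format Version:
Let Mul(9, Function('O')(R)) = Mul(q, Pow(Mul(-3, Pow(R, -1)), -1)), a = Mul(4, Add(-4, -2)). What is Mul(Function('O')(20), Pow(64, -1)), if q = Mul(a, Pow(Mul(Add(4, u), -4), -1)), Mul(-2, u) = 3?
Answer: Rational(-1, 36) ≈ -0.027778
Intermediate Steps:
u = Rational(-3, 2) (u = Mul(Rational(-1, 2), 3) = Rational(-3, 2) ≈ -1.5000)
a = -24 (a = Mul(4, -6) = -24)
q = Rational(12, 5) (q = Mul(-24, Pow(Mul(Add(4, Rational(-3, 2)), -4), -1)) = Mul(-24, Pow(Mul(Rational(5, 2), -4), -1)) = Mul(-24, Pow(-10, -1)) = Mul(-24, Rational(-1, 10)) = Rational(12, 5) ≈ 2.4000)
Function('O')(R) = Mul(Rational(-4, 45), R) (Function('O')(R) = Mul(Rational(1, 9), Mul(Rational(12, 5), Pow(Mul(-3, Pow(R, -1)), -1))) = Mul(Rational(1, 9), Mul(Rational(12, 5), Mul(Rational(-1, 3), R))) = Mul(Rational(1, 9), Mul(Rational(-4, 5), R)) = Mul(Rational(-4, 45), R))
Mul(Function('O')(20), Pow(64, -1)) = Mul(Mul(Rational(-4, 45), 20), Pow(64, -1)) = Mul(Rational(-16, 9), Rational(1, 64)) = Rational(-1, 36)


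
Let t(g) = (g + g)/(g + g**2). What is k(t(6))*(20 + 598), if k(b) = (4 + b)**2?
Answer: 556200/49 ≈ 11351.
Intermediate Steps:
t(g) = 2*g/(g + g**2) (t(g) = (2*g)/(g + g**2) = 2*g/(g + g**2))
k(t(6))*(20 + 598) = (4 + 2/(1 + 6))**2*(20 + 598) = (4 + 2/7)**2*618 = (30/7)**2*618 = (900/49)*618 = 556200/49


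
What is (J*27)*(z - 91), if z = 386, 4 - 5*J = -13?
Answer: 27081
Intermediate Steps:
J = 17/5 (J = ⅘ - ⅕*(-13) = ⅘ + 13/5 = 17/5 ≈ 3.4000)
(J*27)*(z - 91) = ((17/5)*27)*(386 - 91) = (459/5)*295 = 27081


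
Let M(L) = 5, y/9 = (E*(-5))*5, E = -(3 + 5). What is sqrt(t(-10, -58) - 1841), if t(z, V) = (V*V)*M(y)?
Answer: sqrt(14979) ≈ 122.39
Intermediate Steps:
E = -8 (E = -1*8 = -8)
y = 1800 (y = 9*(-8*(-5)*5) = 9*(40*5) = 9*200 = 1800)
t(z, V) = 5*V**2 (t(z, V) = (V*V)*5 = V**2*5 = 5*V**2)
sqrt(t(-10, -58) - 1841) = sqrt(5*(-58)**2 - 1841) = sqrt(5*3364 - 1841) = sqrt(16820 - 1841) = sqrt(14979)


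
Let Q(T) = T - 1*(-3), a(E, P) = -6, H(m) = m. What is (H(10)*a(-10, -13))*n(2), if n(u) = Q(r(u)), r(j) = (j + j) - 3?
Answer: -240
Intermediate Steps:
r(j) = -3 + 2*j (r(j) = 2*j - 3 = -3 + 2*j)
Q(T) = 3 + T (Q(T) = T + 3 = 3 + T)
n(u) = 2*u (n(u) = 3 + (-3 + 2*u) = 2*u)
(H(10)*a(-10, -13))*n(2) = (10*(-6))*(2*2) = -60*4 = -240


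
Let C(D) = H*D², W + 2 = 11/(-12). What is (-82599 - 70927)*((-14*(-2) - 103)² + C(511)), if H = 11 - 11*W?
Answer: -10368152496491/6 ≈ -1.7280e+12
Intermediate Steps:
W = -35/12 (W = -2 + 11/(-12) = -2 + 11*(-1/12) = -2 - 11/12 = -35/12 ≈ -2.9167)
H = 517/12 (H = 11 - 11*(-35/12) = 11 + 385/12 = 517/12 ≈ 43.083)
C(D) = 517*D²/12
(-82599 - 70927)*((-14*(-2) - 103)² + C(511)) = (-82599 - 70927)*((-14*(-2) - 103)² + (517/12)*511²) = -153526*((28 - 103)² + (517/12)*261121) = -153526*((-75)² + 134999557/12) = -153526*(5625 + 134999557/12) = -153526*135067057/12 = -10368152496491/6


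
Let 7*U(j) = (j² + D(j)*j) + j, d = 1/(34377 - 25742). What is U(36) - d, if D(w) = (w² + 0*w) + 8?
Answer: 416863253/60445 ≈ 6896.6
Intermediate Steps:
d = 1/8635 ≈ 0.00011581
D(w) = 8 + w² (D(w) = (w² + 0) + 8 = w² + 8 = 8 + w²)
U(j) = j/7 + j²/7 + j*(8 + j²)/7 (U(j) = ((j² + (8 + j²)*j) + j)/7 = ((j² + j*(8 + j²)) + j)/7 = (j + j² + j*(8 + j²))/7 = j/7 + j²/7 + j*(8 + j²)/7)
U(36) - d = (⅐)*36*(9 + 36 + 36²) - 1*1/8635 = (⅐)*36*(9 + 36 + 1296) - 1/8635 = (⅐)*36*1341 - 1/8635 = 48276/7 - 1/8635 = 416863253/60445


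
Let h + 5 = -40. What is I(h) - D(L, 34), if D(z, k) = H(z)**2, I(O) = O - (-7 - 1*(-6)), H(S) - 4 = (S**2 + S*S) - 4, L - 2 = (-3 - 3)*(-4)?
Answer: -1827948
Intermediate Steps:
L = 26 (L = 2 + (-3 - 3)*(-4) = 2 - 6*(-4) = 2 + 24 = 26)
H(S) = 2*S**2 (H(S) = 4 + ((S**2 + S*S) - 4) = 4 + ((S**2 + S**2) - 4) = 4 + (2*S**2 - 4) = 4 + (-4 + 2*S**2) = 2*S**2)
h = -45 (h = -5 - 40 = -45)
I(O) = 1 + O (I(O) = O - (-7 + 6) = O - 1*(-1) = O + 1 = 1 + O)
D(z, k) = 4*z**4 (D(z, k) = (2*z**2)**2 = 4*z**4)
I(h) - D(L, 34) = (1 - 45) - 4*26**4 = -44 - 4*456976 = -44 - 1*1827904 = -44 - 1827904 = -1827948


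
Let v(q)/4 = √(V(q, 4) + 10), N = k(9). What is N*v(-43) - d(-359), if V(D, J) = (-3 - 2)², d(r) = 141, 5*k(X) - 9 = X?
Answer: -141 + 72*√35/5 ≈ -55.808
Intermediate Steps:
k(X) = 9/5 + X/5
N = 18/5 (N = 9/5 + (⅕)*9 = 9/5 + 9/5 = 18/5 ≈ 3.6000)
V(D, J) = 25 (V(D, J) = (-5)² = 25)
v(q) = 4*√35 (v(q) = 4*√(25 + 10) = 4*√35)
N*v(-43) - d(-359) = 18*(4*√35)/5 - 1*141 = 72*√35/5 - 141 = -141 + 72*√35/5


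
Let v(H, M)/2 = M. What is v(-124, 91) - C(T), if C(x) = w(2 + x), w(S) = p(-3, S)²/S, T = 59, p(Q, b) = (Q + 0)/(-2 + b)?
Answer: 38646053/212341 ≈ 182.00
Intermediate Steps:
p(Q, b) = Q/(-2 + b)
v(H, M) = 2*M
w(S) = 9/(S*(-2 + S)²) (w(S) = (-3/(-2 + S))²/S = (9/(-2 + S)²)/S = 9/(S*(-2 + S)²))
C(x) = 9/(x²*(2 + x)) (C(x) = 9/((2 + x)*(-2 + (2 + x))²) = 9/((2 + x)*x²) = 9/(x²*(2 + x)))
v(-124, 91) - C(T) = 2*91 - 9/(59²*(2 + 59)) = 182 - 9/(3481*61) = 182 - 1*9/212341 = 182 - 9/212341 = 38646053/212341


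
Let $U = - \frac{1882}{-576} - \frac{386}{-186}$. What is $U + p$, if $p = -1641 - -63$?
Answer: $- \frac{14040685}{8928} \approx -1572.7$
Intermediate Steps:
$p = -1578$ ($p = -1641 + 63 = -1578$)
$U = \frac{47699}{8928}$ ($U = \left(-1882\right) \left(- \frac{1}{576}\right) - - \frac{193}{93} = \frac{941}{288} + \frac{193}{93} = \frac{47699}{8928} \approx 5.3426$)
$U + p = \frac{47699}{8928} - 1578 = - \frac{14040685}{8928}$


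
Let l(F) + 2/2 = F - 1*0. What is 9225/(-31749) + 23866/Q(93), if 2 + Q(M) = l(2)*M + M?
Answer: 126004039/973636 ≈ 129.42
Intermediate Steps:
l(F) = -1 + F (l(F) = -1 + (F - 1*0) = -1 + (F + 0) = -1 + F)
Q(M) = -2 + 2*M (Q(M) = -2 + ((-1 + 2)*M + M) = -2 + (1*M + M) = -2 + (M + M) = -2 + 2*M)
9225/(-31749) + 23866/Q(93) = 9225/(-31749) + 23866/(-2 + 2*93) = 9225*(-1/31749) + 23866/(-2 + 186) = -3075/10583 + 23866/184 = -3075/10583 + 23866*(1/184) = -3075/10583 + 11933/92 = 126004039/973636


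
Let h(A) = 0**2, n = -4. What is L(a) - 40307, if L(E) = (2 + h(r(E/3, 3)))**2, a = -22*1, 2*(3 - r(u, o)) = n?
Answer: -40303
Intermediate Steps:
r(u, o) = 5 (r(u, o) = 3 - 1/2*(-4) = 3 + 2 = 5)
h(A) = 0
a = -22
L(E) = 4 (L(E) = (2 + 0)**2 = 2**2 = 4)
L(a) - 40307 = 4 - 40307 = -40303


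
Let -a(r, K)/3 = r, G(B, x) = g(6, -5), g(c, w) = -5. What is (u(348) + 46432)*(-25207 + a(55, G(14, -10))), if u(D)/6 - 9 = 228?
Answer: -1214151688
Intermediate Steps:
G(B, x) = -5
a(r, K) = -3*r
u(D) = 1422 (u(D) = 54 + 6*228 = 54 + 1368 = 1422)
(u(348) + 46432)*(-25207 + a(55, G(14, -10))) = (1422 + 46432)*(-25207 - 3*55) = 47854*(-25207 - 165) = 47854*(-25372) = -1214151688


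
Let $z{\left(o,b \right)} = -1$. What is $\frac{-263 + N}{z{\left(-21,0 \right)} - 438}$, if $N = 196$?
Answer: $\frac{67}{439} \approx 0.15262$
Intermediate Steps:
$\frac{-263 + N}{z{\left(-21,0 \right)} - 438} = \frac{-263 + 196}{-1 - 438} = - \frac{67}{-439} = \left(-67\right) \left(- \frac{1}{439}\right) = \frac{67}{439}$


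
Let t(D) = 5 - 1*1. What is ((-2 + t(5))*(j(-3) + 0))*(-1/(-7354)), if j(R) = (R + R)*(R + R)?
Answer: 36/3677 ≈ 0.0097906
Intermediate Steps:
j(R) = 4*R**2 (j(R) = (2*R)*(2*R) = 4*R**2)
t(D) = 4 (t(D) = 5 - 1 = 4)
((-2 + t(5))*(j(-3) + 0))*(-1/(-7354)) = ((-2 + 4)*(4*(-3)**2 + 0))*(-1/(-7354)) = (2*(4*9 + 0))*(-1*(-1/7354)) = (2*(36 + 0))*(1/7354) = (2*36)*(1/7354) = 72*(1/7354) = 36/3677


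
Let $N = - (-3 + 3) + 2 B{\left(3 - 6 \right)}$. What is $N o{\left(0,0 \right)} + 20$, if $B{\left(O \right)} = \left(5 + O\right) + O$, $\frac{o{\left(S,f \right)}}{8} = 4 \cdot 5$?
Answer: $-300$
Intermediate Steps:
$o{\left(S,f \right)} = 160$ ($o{\left(S,f \right)} = 8 \cdot 4 \cdot 5 = 8 \cdot 20 = 160$)
$B{\left(O \right)} = 5 + 2 O$
$N = -2$ ($N = - (-3 + 3) + 2 \left(5 + 2 \left(3 - 6\right)\right) = \left(-1\right) 0 + 2 \left(5 + 2 \left(3 - 6\right)\right) = 0 + 2 \left(5 + 2 \left(-3\right)\right) = 0 + 2 \left(5 - 6\right) = 0 + 2 \left(-1\right) = 0 - 2 = -2$)
$N o{\left(0,0 \right)} + 20 = \left(-2\right) 160 + 20 = -320 + 20 = -300$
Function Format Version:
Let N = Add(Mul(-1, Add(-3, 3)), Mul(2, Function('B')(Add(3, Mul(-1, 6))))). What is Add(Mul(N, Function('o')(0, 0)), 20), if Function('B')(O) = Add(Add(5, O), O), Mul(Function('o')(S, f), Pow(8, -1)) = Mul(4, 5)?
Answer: -300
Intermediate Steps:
Function('o')(S, f) = 160 (Function('o')(S, f) = Mul(8, Mul(4, 5)) = Mul(8, 20) = 160)
Function('B')(O) = Add(5, Mul(2, O))
N = -2 (N = Add(Mul(-1, Add(-3, 3)), Mul(2, Add(5, Mul(2, Add(3, Mul(-1, 6)))))) = Add(Mul(-1, 0), Mul(2, Add(5, Mul(2, Add(3, -6))))) = Add(0, Mul(2, Add(5, Mul(2, -3)))) = Add(0, Mul(2, Add(5, -6))) = Add(0, Mul(2, -1)) = Add(0, -2) = -2)
Add(Mul(N, Function('o')(0, 0)), 20) = Add(Mul(-2, 160), 20) = Add(-320, 20) = -300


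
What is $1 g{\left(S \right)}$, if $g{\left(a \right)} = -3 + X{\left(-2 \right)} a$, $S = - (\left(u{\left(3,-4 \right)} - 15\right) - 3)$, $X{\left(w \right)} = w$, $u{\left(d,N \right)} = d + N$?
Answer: $-41$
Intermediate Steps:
$u{\left(d,N \right)} = N + d$
$S = 19$ ($S = - (\left(\left(-4 + 3\right) - 15\right) - 3) = - (\left(-1 - 15\right) - 3) = - (-16 - 3) = \left(-1\right) \left(-19\right) = 19$)
$g{\left(a \right)} = -3 - 2 a$
$1 g{\left(S \right)} = 1 \left(-3 - 38\right) = 1 \left(-41\right) = -41$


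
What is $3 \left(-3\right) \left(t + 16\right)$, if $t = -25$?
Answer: $81$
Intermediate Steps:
$3 \left(-3\right) \left(t + 16\right) = 3 \left(-3\right) \left(-25 + 16\right) = \left(-9\right) \left(-9\right) = 81$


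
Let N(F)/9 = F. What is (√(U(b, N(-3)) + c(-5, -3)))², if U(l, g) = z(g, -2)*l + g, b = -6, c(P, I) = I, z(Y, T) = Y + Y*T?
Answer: -192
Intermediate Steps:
z(Y, T) = Y + T*Y
N(F) = 9*F
U(l, g) = g - g*l (U(l, g) = (g*(1 - 2))*l + g = (g*(-1))*l + g = (-g)*l + g = -g*l + g = g - g*l)
(√(U(b, N(-3)) + c(-5, -3)))² = (√((9*(-3))*(1 - 1*(-6)) - 3))² = (√(-27*(1 + 6) - 3))² = (√(-27*7 - 3))² = (√(-189 - 3))² = (√(-192))² = (8*I*√3)² = -192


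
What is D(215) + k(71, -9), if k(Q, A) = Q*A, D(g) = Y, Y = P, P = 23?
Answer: -616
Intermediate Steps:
Y = 23
D(g) = 23
k(Q, A) = A*Q
D(215) + k(71, -9) = 23 - 9*71 = 23 - 639 = -616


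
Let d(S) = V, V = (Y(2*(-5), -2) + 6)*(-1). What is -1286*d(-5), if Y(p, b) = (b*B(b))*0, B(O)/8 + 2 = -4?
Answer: 7716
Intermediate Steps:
B(O) = -48 (B(O) = -16 + 8*(-4) = -16 - 32 = -48)
Y(p, b) = 0 (Y(p, b) = (b*(-48))*0 = -48*b*0 = 0)
V = -6 (V = (0 + 6)*(-1) = 6*(-1) = -6)
d(S) = -6
-1286*d(-5) = -1286*(-6) = 7716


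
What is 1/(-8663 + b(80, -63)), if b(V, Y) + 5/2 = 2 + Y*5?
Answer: -2/17957 ≈ -0.00011138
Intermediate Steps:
b(V, Y) = -½ + 5*Y (b(V, Y) = -5/2 + (2 + Y*5) = -5/2 + (2 + 5*Y) = -½ + 5*Y)
1/(-8663 + b(80, -63)) = 1/(-8663 + (-½ + 5*(-63))) = 1/(-8663 + (-½ - 315)) = 1/(-8663 - 631/2) = 1/(-17957/2) = -2/17957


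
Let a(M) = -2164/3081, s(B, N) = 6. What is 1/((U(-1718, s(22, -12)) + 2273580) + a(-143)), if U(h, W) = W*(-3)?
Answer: 3081/7004842358 ≈ 4.3984e-7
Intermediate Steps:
U(h, W) = -3*W
a(M) = -2164/3081 (a(M) = -2164*1/3081 = -2164/3081)
1/((U(-1718, s(22, -12)) + 2273580) + a(-143)) = 1/((-3*6 + 2273580) - 2164/3081) = 1/((-18 + 2273580) - 2164/3081) = 1/(2273562 - 2164/3081) = 1/(7004842358/3081) = 3081/7004842358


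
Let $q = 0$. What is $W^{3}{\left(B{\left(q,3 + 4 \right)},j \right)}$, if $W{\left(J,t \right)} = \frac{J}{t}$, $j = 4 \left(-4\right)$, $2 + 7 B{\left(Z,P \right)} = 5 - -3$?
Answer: $- \frac{27}{175616} \approx -0.00015374$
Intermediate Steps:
$B{\left(Z,P \right)} = \frac{6}{7}$ ($B{\left(Z,P \right)} = - \frac{2}{7} + \frac{5 - -3}{7} = - \frac{2}{7} + \frac{5 + 3}{7} = - \frac{2}{7} + \frac{1}{7} \cdot 8 = - \frac{2}{7} + \frac{8}{7} = \frac{6}{7}$)
$j = -16$
$W^{3}{\left(B{\left(q,3 + 4 \right)},j \right)} = \left(\frac{6}{7 \left(-16\right)}\right)^{3} = \left(\frac{6}{7} \left(- \frac{1}{16}\right)\right)^{3} = \left(- \frac{3}{56}\right)^{3} = - \frac{27}{175616}$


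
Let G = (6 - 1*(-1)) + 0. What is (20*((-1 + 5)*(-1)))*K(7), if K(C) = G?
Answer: -560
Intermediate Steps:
G = 7 (G = (6 + 1) + 0 = 7 + 0 = 7)
K(C) = 7
(20*((-1 + 5)*(-1)))*K(7) = (20*((-1 + 5)*(-1)))*7 = (20*(4*(-1)))*7 = (20*(-4))*7 = -80*7 = -560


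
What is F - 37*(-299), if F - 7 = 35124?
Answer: 46194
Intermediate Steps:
F = 35131 (F = 7 + 35124 = 35131)
F - 37*(-299) = 35131 - 37*(-299) = 35131 - 1*(-11063) = 35131 + 11063 = 46194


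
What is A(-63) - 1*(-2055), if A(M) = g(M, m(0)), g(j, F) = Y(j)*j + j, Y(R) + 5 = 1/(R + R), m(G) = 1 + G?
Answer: 4615/2 ≈ 2307.5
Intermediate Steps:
Y(R) = -5 + 1/(2*R) (Y(R) = -5 + 1/(R + R) = -5 + 1/(2*R))
g(j, F) = j + j*(-5 + 1/(2*j)) (g(j, F) = (-5 + 1/(2*j))*j + j = j*(-5 + 1/(2*j)) + j = j + j*(-5 + 1/(2*j)))
A(M) = ½ - 4*M
A(-63) - 1*(-2055) = (½ - 4*(-63)) - 1*(-2055) = (½ + 252) + 2055 = 505/2 + 2055 = 4615/2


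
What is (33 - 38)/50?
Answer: -⅒ ≈ -0.10000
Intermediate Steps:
(33 - 38)/50 = -5*1/50 = -⅒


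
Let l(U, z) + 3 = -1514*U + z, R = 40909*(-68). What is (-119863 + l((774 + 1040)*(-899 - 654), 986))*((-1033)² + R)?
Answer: -7313352080772084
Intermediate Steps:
R = -2781812
l(U, z) = -3 + z - 1514*U (l(U, z) = -3 + (-1514*U + z) = -3 + (z - 1514*U) = -3 + z - 1514*U)
(-119863 + l((774 + 1040)*(-899 - 654), 986))*((-1033)² + R) = (-119863 + (-3 + 986 - 1514*(774 + 1040)*(-899 - 654)))*((-1033)² - 2781812) = (-119863 + (-3 + 986 - 2746396*(-1553)))*(1067089 - 2781812) = (-119863 + (-3 + 986 - 1514*(-2817142)))*(-1714723) = (-119863 + (-3 + 986 + 4265152988))*(-1714723) = (-119863 + 4265153971)*(-1714723) = 4265034108*(-1714723) = -7313352080772084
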